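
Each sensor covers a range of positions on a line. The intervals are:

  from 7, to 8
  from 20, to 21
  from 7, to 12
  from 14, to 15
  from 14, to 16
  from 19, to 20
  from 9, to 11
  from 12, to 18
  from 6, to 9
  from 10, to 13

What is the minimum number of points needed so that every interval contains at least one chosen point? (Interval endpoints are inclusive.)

4

Sort by right endpoint; whenever an interval is uncovered, place a point at its right end.
By right end: [7,8]  [6,9]  [9,11]  [7,12]  [10,13]  [14,15]  [14,16]  [12,18]  [19,20]  [20,21]
[7,8] uncovered → point at 8; [9,11] uncovered → point at 11; [14,15] uncovered → point at 15; [19,20] uncovered → point at 20.
Points: 8, 11, 15, 20 (4 total).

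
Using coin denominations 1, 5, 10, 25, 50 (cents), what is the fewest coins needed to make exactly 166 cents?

6

Use the largest denomination that fits, subtract, and repeat.
166 = 3×50 + 1×10 + 1×5 + 1×1
Total coins = 3 + 1 + 1 + 1 = 6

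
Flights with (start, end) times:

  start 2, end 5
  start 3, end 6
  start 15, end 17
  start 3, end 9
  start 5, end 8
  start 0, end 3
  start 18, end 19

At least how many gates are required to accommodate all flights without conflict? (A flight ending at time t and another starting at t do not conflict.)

Count concurrent intervals with a sweep; the peak is the room count.
starts: [0, 2, 3, 3, 5, 15, 18]
ends:   [3, 5, 6, 8, 9, 17, 19]
s0→1 s2→2 e3→1 s3→2 s3→3  — peak 3.

3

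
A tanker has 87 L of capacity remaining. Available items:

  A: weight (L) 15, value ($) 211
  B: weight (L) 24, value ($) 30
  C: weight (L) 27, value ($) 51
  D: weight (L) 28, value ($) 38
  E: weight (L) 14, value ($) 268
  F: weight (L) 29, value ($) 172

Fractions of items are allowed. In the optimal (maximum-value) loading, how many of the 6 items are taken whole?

Greedy by value/weight ratio, highest first.
Ratios (sorted): E 19.14, A 14.07, F 5.93, C 1.89, D 1.36, B 1.25
take E (14 @ 268); take A (15 @ 211); take F (29 @ 172); take C (27 @ 51); take 2/28 of D → 2.71. Capacity used 87/87.
4 item(s) taken whole; one partial (take 2/28 of D).

4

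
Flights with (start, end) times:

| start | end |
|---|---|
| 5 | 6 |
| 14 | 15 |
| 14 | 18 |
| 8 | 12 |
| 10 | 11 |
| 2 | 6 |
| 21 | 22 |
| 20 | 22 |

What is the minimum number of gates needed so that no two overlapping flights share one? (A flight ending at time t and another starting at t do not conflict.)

starts: [2, 5, 8, 10, 14, 14, 20, 21]
ends:   [6, 6, 11, 12, 15, 18, 22, 22]
s2→1 s5→2  — peak 2.

2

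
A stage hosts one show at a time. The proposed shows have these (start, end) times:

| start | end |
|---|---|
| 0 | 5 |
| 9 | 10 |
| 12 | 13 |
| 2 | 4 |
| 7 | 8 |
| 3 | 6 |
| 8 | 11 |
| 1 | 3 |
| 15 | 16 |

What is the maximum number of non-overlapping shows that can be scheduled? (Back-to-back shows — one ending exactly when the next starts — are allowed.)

6

Greedy by earliest finish: after sorting by end time, pick each interval compatible with the last pick.
By end time: (1,3), (2,4), (0,5), (3,6), (7,8), (9,10), (8,11), (12,13), (15,16).
Pick (1,3); next start ≥ 3 → (3,6); next start ≥ 6 → (7,8); next start ≥ 8 → (9,10); next start ≥ 10 → (12,13); next start ≥ 13 → (15,16).
Selected 6 shows.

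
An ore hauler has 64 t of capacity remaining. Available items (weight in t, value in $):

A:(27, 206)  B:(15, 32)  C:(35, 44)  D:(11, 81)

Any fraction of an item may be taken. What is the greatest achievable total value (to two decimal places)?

332.83

Sort by value per unit weight and fill in that order.
Order: A (206/27=7.63) > D (81/11=7.36) > B (32/15=2.13) > C (44/35=1.26)
Fill: take A (27 @ 206) → take D (11 @ 81) → take B (15 @ 32) → take 11/35 of C → 13.83; 64/64 used.
Total value = 332.83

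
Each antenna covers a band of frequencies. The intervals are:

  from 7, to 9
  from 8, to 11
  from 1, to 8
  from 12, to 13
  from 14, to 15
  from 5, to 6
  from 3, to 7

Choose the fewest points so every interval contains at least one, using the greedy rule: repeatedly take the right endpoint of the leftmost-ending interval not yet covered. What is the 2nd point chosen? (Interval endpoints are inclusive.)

Process intervals by earliest right end; each time one isn't hit yet, stab at its right endpoint.
By right end: [5,6]  [3,7]  [1,8]  [7,9]  [8,11]  [12,13]  [14,15]
[5,6] uncovered → point at 6; [7,9] uncovered → point at 9; [12,13] uncovered → point at 13; [14,15] uncovered → point at 15.
Points: 6, 9, 13, 15 (4 total).

9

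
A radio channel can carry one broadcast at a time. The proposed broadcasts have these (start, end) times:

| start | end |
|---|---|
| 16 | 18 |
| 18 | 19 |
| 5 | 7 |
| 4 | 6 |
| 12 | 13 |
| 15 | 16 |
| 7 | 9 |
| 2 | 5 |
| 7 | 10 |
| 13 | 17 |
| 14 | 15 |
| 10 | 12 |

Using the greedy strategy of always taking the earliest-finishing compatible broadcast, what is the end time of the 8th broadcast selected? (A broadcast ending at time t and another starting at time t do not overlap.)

By end time: (2,5), (4,6), (5,7), (7,9), (7,10), (10,12), (12,13), (14,15), (15,16), (13,17), (16,18), (18,19).
Pick (2,5); next start ≥ 5 → (5,7); next start ≥ 7 → (7,9); next start ≥ 9 → (10,12); next start ≥ 12 → (12,13); next start ≥ 13 → (14,15); next start ≥ 15 → (15,16); next start ≥ 16 → (16,18); next start ≥ 18 → (18,19).
Selected: (2,5) (5,7) (7,9) (10,12) (12,13) (14,15) (15,16) (16,18) (18,19)

18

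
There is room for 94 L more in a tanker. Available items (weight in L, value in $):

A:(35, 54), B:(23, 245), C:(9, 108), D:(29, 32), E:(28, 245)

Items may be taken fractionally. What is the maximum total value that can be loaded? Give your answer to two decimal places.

650.46

Ratios (sorted): C 12.00, B 10.65, E 8.75, A 1.54, D 1.10
take C (9 @ 108); take B (23 @ 245); take E (28 @ 245); take 34/35 of A → 52.46. Capacity used 94/94.
Total value = 650.46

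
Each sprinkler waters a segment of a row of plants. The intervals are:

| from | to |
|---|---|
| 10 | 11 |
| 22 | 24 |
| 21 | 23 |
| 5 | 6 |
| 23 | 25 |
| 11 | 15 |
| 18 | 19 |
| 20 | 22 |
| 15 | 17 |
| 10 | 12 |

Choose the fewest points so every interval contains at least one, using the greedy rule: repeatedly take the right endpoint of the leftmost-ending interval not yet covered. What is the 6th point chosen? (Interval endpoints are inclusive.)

25

Process intervals by earliest right end; each time one isn't hit yet, stab at its right endpoint.
Sorted: [5,6] [10,11] [10,12] [11,15] [15,17] [18,19] [20,22] [21,23] [22,24] [23,25]
{[5,6]} hit by 6; {[10,11],[10,12],[11,15]} hit by 11; {[15,17]} hit by 17; {[18,19]} hit by 19; {[20,22],[21,23],[22,24]} hit by 22; {[23,25]} hit by 25.
Points: 6, 11, 17, 19, 22, 25 (6 total).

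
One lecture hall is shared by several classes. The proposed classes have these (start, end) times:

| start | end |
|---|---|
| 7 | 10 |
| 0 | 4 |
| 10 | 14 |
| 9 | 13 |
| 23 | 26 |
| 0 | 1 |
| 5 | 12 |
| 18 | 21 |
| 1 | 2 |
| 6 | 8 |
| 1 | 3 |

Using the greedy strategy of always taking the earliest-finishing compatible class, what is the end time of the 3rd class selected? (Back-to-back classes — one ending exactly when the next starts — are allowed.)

8

Order by finish time; keep every interval that doesn't clash with the previous kept one.
Sorted by end: (0,1)  (1,2)  (1,3)  (0,4)  (6,8)  (7,10)  (5,12)  (9,13)  (10,14)  (18,21)  (23,26)
take (0,1); take (1,2); skip (1,3); take (6,8); skip (7,10); take (9,13); take (18,21); take (23,26).
Selected: (0,1) (1,2) (6,8) (9,13) (18,21) (23,26)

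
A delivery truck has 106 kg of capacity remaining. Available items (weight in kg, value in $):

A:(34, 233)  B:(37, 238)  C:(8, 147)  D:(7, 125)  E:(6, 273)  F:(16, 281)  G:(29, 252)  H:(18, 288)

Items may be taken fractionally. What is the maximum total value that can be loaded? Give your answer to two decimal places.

Sort by value per unit weight and fill in that order.
Order: E (273/6=45.50) > C (147/8=18.38) > D (125/7=17.86) > F (281/16=17.56) > H (288/18=16.00) > G (252/29=8.69) > A (233/34=6.85) > B (238/37=6.43)
Fill: take E (6 @ 273) → take C (8 @ 147) → take D (7 @ 125) → take F (16 @ 281) → take H (18 @ 288) → take G (29 @ 252) → take 22/34 of A → 150.76; 106/106 used.
Total value = 1516.76

1516.76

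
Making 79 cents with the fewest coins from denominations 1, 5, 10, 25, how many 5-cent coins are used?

79 = 3×25 + 4×1
Count of 5: 0

0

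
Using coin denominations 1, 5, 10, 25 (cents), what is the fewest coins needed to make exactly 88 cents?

88 = 3×25 + 1×10 + 3×1
Total coins = 3 + 1 + 3 = 7

7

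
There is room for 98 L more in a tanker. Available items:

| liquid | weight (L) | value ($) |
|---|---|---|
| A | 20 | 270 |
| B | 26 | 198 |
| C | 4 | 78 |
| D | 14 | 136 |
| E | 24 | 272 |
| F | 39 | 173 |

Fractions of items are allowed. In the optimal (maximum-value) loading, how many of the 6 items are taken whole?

5

Greedy by value/weight ratio, highest first.
Order: C (78/4=19.50) > A (270/20=13.50) > E (272/24=11.33) > D (136/14=9.71) > B (198/26=7.62) > F (173/39=4.44)
Fill: take C (4 @ 78) → take A (20 @ 270) → take E (24 @ 272) → take D (14 @ 136) → take B (26 @ 198) → take 10/39 of F → 44.36; 98/98 used.
5 item(s) taken whole; one partial (take 10/39 of F).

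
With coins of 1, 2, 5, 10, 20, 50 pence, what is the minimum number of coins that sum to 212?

6

212 − 4×50→12 − 1×10→2 − 1×2→0
Total coins = 4 + 1 + 1 = 6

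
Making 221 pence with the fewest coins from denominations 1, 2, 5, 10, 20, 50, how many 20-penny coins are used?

Greedy: take as many of the largest coin as possible, then repeat with the remainder.
221 = 4×50 + 1×20 + 1×1
Count of 20: 1

1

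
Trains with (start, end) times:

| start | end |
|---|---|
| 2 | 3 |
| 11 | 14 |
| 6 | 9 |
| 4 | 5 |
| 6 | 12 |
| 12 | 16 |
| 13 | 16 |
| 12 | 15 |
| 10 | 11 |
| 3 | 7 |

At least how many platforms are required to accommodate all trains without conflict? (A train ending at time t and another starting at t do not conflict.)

starts: [2, 3, 4, 6, 6, 10, 11, 12, 12, 13]
ends:   [3, 5, 7, 9, 11, 12, 14, 15, 16, 16]
s2→1 e3→0 s3→1 s4→2 e5→1 s6→2 s6→3 e7→2 e9→1 s10→2 e11→1 s11→2 e12→1 s12→2 s12→3 s13→4  — peak 4.

4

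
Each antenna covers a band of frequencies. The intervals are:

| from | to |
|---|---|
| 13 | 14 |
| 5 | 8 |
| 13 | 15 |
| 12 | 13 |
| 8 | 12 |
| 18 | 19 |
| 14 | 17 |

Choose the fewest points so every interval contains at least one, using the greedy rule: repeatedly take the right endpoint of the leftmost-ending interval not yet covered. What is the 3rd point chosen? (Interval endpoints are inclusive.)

17

Process intervals by earliest right end; each time one isn't hit yet, stab at its right endpoint.
By right end: [5,8]  [8,12]  [12,13]  [13,14]  [13,15]  [14,17]  [18,19]
[5,8] uncovered → point at 8; [12,13] uncovered → point at 13; [14,17] uncovered → point at 17; [18,19] uncovered → point at 19.
Points: 8, 13, 17, 19 (4 total).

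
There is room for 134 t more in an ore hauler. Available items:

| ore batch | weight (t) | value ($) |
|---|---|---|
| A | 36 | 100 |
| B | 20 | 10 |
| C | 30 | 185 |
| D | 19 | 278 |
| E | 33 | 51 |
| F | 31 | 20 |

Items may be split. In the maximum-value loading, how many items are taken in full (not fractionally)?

4

Order: D (278/19=14.63) > C (185/30=6.17) > A (100/36=2.78) > E (51/33=1.55) > F (20/31=0.65) > B (10/20=0.50)
Fill: take D (19 @ 278) → take C (30 @ 185) → take A (36 @ 100) → take E (33 @ 51) → take 16/31 of F → 10.32; 134/134 used.
4 item(s) taken whole; one partial (take 16/31 of F).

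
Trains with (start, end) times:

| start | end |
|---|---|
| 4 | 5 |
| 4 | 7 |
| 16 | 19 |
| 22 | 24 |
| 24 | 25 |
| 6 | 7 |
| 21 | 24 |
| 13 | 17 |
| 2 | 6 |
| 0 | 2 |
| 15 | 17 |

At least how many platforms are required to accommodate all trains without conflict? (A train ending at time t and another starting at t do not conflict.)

Events (time:±→running): 0:+→1 2:-→0 2:+→1 4:+→2 4:+→3 … peak 3.

3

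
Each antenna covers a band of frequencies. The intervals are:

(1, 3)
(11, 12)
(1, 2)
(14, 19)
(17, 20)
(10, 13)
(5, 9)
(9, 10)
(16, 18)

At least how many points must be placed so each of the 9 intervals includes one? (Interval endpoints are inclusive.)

Sort by right endpoint; whenever an interval is uncovered, place a point at its right end.
By right end: [1,2]  [1,3]  [5,9]  [9,10]  [11,12]  [10,13]  [16,18]  [14,19]  [17,20]
[1,2] uncovered → point at 2; [5,9] uncovered → point at 9; [11,12] uncovered → point at 12; [16,18] uncovered → point at 18.
Points: 2, 9, 12, 18 (4 total).

4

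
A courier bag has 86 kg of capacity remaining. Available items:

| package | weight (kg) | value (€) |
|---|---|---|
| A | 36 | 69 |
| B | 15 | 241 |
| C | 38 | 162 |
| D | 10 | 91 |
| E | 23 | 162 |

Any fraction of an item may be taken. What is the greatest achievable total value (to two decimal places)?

656.00

Order: B (241/15=16.07) > D (91/10=9.10) > E (162/23=7.04) > C (162/38=4.26) > A (69/36=1.92)
Fill: take B (15 @ 241) → take D (10 @ 91) → take E (23 @ 162) → take C (38 @ 162); 86/86 used.
Total value = 656.00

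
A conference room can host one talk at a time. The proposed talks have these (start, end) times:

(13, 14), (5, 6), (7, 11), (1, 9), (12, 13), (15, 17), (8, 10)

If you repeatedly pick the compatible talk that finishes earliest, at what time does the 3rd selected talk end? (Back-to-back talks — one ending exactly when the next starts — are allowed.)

Order by finish time; keep every interval that doesn't clash with the previous kept one.
By end time: (5,6), (1,9), (8,10), (7,11), (12,13), (13,14), (15,17).
Pick (5,6); next start ≥ 6 → (8,10); next start ≥ 10 → (12,13); next start ≥ 13 → (13,14); next start ≥ 14 → (15,17).
Selected: (5,6) (8,10) (12,13) (13,14) (15,17)

13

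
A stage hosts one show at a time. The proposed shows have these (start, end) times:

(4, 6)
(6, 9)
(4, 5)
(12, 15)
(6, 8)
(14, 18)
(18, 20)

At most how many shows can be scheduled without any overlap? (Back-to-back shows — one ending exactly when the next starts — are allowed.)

Greedy by earliest finish: after sorting by end time, pick each interval compatible with the last pick.
By end time: (4,5), (4,6), (6,8), (6,9), (12,15), (14,18), (18,20).
Pick (4,5); next start ≥ 5 → (6,8); next start ≥ 8 → (12,15); next start ≥ 15 → (18,20).
Selected 4 shows.

4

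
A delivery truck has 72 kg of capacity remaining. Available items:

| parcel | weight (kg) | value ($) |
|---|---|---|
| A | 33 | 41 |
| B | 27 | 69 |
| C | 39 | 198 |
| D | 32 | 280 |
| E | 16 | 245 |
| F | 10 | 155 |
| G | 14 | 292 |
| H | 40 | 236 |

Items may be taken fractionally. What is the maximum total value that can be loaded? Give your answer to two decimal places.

972.00

Sort by value per unit weight and fill in that order.
Order: G (292/14=20.86) > F (155/10=15.50) > E (245/16=15.31) > D (280/32=8.75) > H (236/40=5.90) > C (198/39=5.08) > B (69/27=2.56) > A (41/33=1.24)
Fill: take G (14 @ 292) → take F (10 @ 155) → take E (16 @ 245) → take D (32 @ 280); 72/72 used.
Total value = 972.00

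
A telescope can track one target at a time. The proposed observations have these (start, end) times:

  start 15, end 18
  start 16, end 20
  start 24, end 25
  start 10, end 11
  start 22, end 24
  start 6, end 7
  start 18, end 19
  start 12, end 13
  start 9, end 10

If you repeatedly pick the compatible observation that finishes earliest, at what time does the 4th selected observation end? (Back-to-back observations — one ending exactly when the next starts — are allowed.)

Sorted by end: (6,7)  (9,10)  (10,11)  (12,13)  (15,18)  (18,19)  (16,20)  (22,24)  (24,25)
take (6,7); take (9,10); take (10,11); take (12,13); take (15,18); take (18,19); take (22,24); take (24,25).
Selected: (6,7) (9,10) (10,11) (12,13) (15,18) (18,19) (22,24) (24,25)

13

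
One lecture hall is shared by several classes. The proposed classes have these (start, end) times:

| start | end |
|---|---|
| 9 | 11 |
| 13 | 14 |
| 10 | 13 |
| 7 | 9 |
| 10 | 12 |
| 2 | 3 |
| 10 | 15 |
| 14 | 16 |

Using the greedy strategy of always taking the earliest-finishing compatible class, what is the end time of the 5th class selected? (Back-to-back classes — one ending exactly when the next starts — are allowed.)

Order by finish time; keep every interval that doesn't clash with the previous kept one.
By end time: (2,3), (7,9), (9,11), (10,12), (10,13), (13,14), (10,15), (14,16).
Pick (2,3); next start ≥ 3 → (7,9); next start ≥ 9 → (9,11); next start ≥ 11 → (13,14); next start ≥ 14 → (14,16).
Selected: (2,3) (7,9) (9,11) (13,14) (14,16)

16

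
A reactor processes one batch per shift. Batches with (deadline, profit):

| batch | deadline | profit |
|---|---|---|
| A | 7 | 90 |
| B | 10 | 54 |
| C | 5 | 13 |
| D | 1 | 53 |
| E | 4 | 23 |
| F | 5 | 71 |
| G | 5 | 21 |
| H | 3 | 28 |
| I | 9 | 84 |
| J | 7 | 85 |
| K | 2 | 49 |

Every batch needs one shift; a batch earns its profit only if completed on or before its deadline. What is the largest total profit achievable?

537

Profit order: A=90 J=85 I=84 F=71 B=54 D=53 K=49 H=28 E=23 G=21 C=13
Assign: A→slot 7, J→slot 6, I→slot 9, F→slot 5, B→slot 10, D→slot 1, K→slot 2, H→slot 3, E→slot 4, G skipped, C skipped.
Slots: [1:D] [2:K] [3:H] [4:E] [5:F] [6:J] [7:A] [9:I] [10:B]
Profit = 53 + 49 + 28 + 23 + 71 + 85 + 90 + 84 + 54 = 537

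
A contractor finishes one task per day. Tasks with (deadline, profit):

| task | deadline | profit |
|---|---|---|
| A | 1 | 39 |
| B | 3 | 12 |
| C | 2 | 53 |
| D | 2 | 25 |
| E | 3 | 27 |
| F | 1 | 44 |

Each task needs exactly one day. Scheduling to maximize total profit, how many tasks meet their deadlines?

3

Profit order: C=53 F=44 A=39 E=27 D=25 B=12
Assign: C→slot 2, F→slot 1, A skipped, E→slot 3, D skipped, B skipped.
Slots: [1:F] [2:C] [3:E]
3 of 6 scheduled.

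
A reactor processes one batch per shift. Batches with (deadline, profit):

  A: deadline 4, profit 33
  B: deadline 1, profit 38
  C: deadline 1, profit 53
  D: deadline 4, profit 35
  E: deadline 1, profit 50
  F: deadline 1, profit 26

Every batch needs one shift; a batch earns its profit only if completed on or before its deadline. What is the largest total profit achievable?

121

Take jobs in profit order; each goes to the latest open slot no later than its deadline.
By profit: C(d1,53), E(d1,50), B(d1,38), D(d4,35), A(d4,33), F(d1,26)
C→slot 1; E skipped; B skipped; D→slot 4; A→slot 3; F skipped.
Profit = 53 + 33 + 35 = 121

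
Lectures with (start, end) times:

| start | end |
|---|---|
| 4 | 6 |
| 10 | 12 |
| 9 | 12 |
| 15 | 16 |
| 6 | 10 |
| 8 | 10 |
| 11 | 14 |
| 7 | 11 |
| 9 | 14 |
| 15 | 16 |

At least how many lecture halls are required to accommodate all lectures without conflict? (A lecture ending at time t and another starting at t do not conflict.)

starts: [4, 6, 7, 8, 9, 9, 10, 11, 15, 15]
ends:   [6, 10, 10, 11, 12, 12, 14, 14, 16, 16]
s4→1 e6→0 s6→1 s7→2 s8→3 s9→4 s9→5  — peak 5.

5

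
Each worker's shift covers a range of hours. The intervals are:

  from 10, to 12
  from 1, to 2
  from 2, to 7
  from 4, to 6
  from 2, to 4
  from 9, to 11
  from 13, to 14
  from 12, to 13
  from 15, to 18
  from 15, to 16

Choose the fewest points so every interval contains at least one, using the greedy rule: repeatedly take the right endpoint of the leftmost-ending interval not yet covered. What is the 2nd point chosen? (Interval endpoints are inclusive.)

6

Sort by right endpoint; whenever an interval is uncovered, place a point at its right end.
Sorted: [1,2] [2,4] [4,6] [2,7] [9,11] [10,12] [12,13] [13,14] [15,16] [15,18]
{[1,2],[2,4]} hit by 2; {[4,6],[2,7]} hit by 6; {[9,11],[10,12]} hit by 11; {[12,13],[13,14]} hit by 13; {[15,16],[15,18]} hit by 16.
Points: 2, 6, 11, 13, 16 (5 total).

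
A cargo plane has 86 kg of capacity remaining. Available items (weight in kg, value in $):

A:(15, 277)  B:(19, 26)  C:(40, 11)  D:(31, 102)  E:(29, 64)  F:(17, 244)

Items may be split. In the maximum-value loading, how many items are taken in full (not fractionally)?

Sort by value per unit weight and fill in that order.
Order: A (277/15=18.47) > F (244/17=14.35) > D (102/31=3.29) > E (64/29=2.21) > B (26/19=1.37) > C (11/40=0.28)
Fill: take A (15 @ 277) → take F (17 @ 244) → take D (31 @ 102) → take 23/29 of E → 50.76; 86/86 used.
3 item(s) taken whole; one partial (take 23/29 of E).

3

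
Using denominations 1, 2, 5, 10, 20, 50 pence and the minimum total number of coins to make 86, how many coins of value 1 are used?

1

Use the largest denomination that fits, subtract, and repeat.
86 − 1×50→36 − 1×20→16 − 1×10→6 − 1×5→1 − 1×1→0
Count of 1: 1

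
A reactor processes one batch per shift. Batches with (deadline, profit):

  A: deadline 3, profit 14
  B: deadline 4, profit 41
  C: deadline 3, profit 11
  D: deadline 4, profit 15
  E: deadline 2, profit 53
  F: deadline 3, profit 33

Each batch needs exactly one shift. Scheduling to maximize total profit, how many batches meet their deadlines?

4

Sort by profit descending; place each in the latest free slot ≤ its deadline.
By profit: E(d2,53), B(d4,41), F(d3,33), D(d4,15), A(d3,14), C(d3,11)
E→slot 2; B→slot 4; F→slot 3; D→slot 1; A skipped; C skipped.
4 of 6 scheduled.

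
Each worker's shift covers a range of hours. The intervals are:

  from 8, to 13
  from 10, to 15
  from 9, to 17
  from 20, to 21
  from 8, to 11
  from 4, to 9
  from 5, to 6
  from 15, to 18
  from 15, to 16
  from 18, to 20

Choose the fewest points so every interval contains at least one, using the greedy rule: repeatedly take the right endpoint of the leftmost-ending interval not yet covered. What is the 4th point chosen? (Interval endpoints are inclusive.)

20

Sorted: [5,6] [4,9] [8,11] [8,13] [10,15] [15,16] [9,17] [15,18] [18,20] [20,21]
{[5,6],[4,9]} hit by 6; {[8,11],[8,13],[10,15]} hit by 11; {[15,16],[9,17],[15,18]} hit by 16; {[18,20],[20,21]} hit by 20.
Points: 6, 11, 16, 20 (4 total).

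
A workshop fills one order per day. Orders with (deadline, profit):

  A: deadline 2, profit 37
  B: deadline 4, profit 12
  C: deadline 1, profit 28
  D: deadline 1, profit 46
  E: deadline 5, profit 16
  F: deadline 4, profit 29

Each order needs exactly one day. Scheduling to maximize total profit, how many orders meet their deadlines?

5

Take jobs in profit order; each goes to the latest open slot no later than its deadline.
By profit: D(d1,46), A(d2,37), F(d4,29), C(d1,28), E(d5,16), B(d4,12)
D→slot 1; A→slot 2; F→slot 4; C skipped; E→slot 5; B→slot 3.
5 of 6 scheduled.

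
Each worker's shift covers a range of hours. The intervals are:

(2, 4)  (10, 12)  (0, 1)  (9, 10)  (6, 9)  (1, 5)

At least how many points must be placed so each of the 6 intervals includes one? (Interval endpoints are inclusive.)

Sort by right endpoint; whenever an interval is uncovered, place a point at its right end.
By right end: [0,1]  [2,4]  [1,5]  [6,9]  [9,10]  [10,12]
[0,1] uncovered → point at 1; [2,4] uncovered → point at 4; [6,9] uncovered → point at 9; [10,12] uncovered → point at 12.
Points: 1, 4, 9, 12 (4 total).

4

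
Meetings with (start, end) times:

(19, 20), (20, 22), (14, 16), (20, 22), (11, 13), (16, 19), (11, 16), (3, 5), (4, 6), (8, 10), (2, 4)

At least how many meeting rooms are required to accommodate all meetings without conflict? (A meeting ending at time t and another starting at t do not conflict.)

Events (time:±→running): 2:+→1 3:+→2 … peak 2.

2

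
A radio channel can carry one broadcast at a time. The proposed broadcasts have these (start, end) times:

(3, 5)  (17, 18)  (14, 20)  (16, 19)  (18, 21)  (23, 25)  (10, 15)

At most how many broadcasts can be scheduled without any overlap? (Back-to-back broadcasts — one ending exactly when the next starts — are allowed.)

Sort by end time and greedily take each interval whose start is ≥ the last chosen end.
Sorted by end: (3,5)  (10,15)  (17,18)  (16,19)  (14,20)  (18,21)  (23,25)
take (3,5); take (10,15); take (17,18); take (18,21); take (23,25).
Selected 5 broadcasts.

5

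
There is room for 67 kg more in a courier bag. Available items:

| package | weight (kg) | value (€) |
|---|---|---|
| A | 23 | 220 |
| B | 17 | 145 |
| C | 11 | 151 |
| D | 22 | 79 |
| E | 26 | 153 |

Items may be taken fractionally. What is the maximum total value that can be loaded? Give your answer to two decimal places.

610.15

Order: C (151/11=13.73) > A (220/23=9.57) > B (145/17=8.53) > E (153/26=5.88) > D (79/22=3.59)
Fill: take C (11 @ 151) → take A (23 @ 220) → take B (17 @ 145) → take 16/26 of E → 94.15; 67/67 used.
Total value = 610.15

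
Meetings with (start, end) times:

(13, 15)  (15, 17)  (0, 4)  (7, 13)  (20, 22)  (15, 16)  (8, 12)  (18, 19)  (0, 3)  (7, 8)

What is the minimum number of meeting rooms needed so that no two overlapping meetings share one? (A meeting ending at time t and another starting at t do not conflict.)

starts: [0, 0, 7, 7, 8, 13, 15, 15, 18, 20]
ends:   [3, 4, 8, 12, 13, 15, 16, 17, 19, 22]
s0→1 s0→2  — peak 2.

2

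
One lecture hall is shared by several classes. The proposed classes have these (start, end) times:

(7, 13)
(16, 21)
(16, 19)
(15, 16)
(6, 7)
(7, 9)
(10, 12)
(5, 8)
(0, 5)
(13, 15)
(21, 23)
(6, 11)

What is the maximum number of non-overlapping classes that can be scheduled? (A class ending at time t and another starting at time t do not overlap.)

8

Sorted by end: (0,5)  (6,7)  (5,8)  (7,9)  (6,11)  (10,12)  (7,13)  (13,15)  (15,16)  (16,19)  (16,21)  (21,23)
take (0,5); take (6,7); skip (5,8); take (7,9); take (10,12); take (13,15); take (15,16); take (16,19); skip (16,21); take (21,23).
Selected 8 classes.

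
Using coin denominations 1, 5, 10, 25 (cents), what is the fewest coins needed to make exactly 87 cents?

Greedy: take as many of the largest coin as possible, then repeat with the remainder.
87 = 3×25 + 1×10 + 2×1
Total coins = 3 + 1 + 2 = 6

6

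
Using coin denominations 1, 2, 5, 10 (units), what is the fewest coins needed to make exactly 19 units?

Use the largest denomination that fits, subtract, and repeat.
19 − 1×10→9 − 1×5→4 − 2×2→0
Total coins = 1 + 1 + 2 = 4

4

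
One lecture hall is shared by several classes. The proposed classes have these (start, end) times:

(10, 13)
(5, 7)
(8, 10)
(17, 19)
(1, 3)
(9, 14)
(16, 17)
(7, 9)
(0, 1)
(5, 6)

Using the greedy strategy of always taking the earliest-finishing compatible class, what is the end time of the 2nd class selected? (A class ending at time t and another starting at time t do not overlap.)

3

By end time: (0,1), (1,3), (5,6), (5,7), (7,9), (8,10), (10,13), (9,14), (16,17), (17,19).
Pick (0,1); next start ≥ 1 → (1,3); next start ≥ 3 → (5,6); next start ≥ 6 → (7,9); next start ≥ 9 → (10,13); next start ≥ 13 → (16,17); next start ≥ 17 → (17,19).
Selected: (0,1) (1,3) (5,6) (7,9) (10,13) (16,17) (17,19)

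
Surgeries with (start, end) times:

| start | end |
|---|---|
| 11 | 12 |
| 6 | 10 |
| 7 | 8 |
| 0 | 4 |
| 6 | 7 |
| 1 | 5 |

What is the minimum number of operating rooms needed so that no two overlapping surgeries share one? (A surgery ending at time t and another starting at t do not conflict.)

2

Count concurrent intervals with a sweep; the peak is the room count.
Events (time:±→running): 0:+→1 1:+→2 … peak 2.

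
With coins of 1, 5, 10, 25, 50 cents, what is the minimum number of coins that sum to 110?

3

110 = 2×50 + 1×10
Total coins = 2 + 1 = 3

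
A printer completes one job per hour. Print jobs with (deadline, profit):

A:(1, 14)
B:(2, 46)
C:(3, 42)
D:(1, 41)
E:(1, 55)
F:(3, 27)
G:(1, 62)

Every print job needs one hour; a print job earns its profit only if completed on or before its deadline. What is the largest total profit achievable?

150

Sort by profit descending; place each in the latest free slot ≤ its deadline.
By profit: G(d1,62), E(d1,55), B(d2,46), C(d3,42), D(d1,41), F(d3,27), A(d1,14)
G→slot 1; E skipped; B→slot 2; C→slot 3; D skipped; F skipped; A skipped.
Profit = 62 + 46 + 42 = 150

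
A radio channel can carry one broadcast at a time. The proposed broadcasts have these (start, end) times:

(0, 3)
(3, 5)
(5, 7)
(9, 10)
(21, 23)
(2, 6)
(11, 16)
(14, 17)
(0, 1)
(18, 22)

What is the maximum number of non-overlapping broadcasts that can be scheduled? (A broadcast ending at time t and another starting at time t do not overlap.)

Greedy by earliest finish: after sorting by end time, pick each interval compatible with the last pick.
By end time: (0,1), (0,3), (3,5), (2,6), (5,7), (9,10), (11,16), (14,17), (18,22), (21,23).
Pick (0,1); next start ≥ 1 → (3,5); next start ≥ 5 → (5,7); next start ≥ 7 → (9,10); next start ≥ 10 → (11,16); next start ≥ 16 → (18,22).
Selected 6 broadcasts.

6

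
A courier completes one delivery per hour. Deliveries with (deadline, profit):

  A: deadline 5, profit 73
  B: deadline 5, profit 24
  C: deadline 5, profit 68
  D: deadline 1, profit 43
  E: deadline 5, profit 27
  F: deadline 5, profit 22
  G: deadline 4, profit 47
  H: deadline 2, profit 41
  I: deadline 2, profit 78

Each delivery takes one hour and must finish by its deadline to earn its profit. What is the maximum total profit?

Profit order: I=78 A=73 C=68 G=47 D=43 H=41 E=27 B=24 F=22
Assign: I→slot 2, A→slot 5, C→slot 4, G→slot 3, D→slot 1, H skipped, E skipped, B skipped, F skipped.
Slots: [1:D] [2:I] [3:G] [4:C] [5:A]
Profit = 43 + 78 + 47 + 68 + 73 = 309

309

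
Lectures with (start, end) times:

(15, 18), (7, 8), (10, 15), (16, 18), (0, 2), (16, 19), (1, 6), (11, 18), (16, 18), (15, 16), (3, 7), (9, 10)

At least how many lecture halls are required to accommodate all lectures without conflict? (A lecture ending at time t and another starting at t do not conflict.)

Events (time:±→running): 0:+→1 1:+→2 2:-→1 3:+→2 6:-→1 7:-→0 7:+→1 8:-→0 9:+→1 10:-→0 10:+→1 11:+→2 15:-→1 15:+→2 15:+→3 16:-→2 16:+→3 16:+→4 16:+→5 … peak 5.

5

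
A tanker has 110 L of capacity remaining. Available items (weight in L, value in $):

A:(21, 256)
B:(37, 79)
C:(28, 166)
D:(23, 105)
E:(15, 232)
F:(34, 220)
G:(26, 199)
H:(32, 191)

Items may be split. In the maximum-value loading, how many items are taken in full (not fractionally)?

4

Ratios (sorted): E 15.47, A 12.19, G 7.65, F 6.47, H 5.97, C 5.93, D 4.57, B 2.14
take E (15 @ 232); take A (21 @ 256); take G (26 @ 199); take F (34 @ 220); take 14/32 of H → 83.56. Capacity used 110/110.
4 item(s) taken whole; one partial (take 14/32 of H).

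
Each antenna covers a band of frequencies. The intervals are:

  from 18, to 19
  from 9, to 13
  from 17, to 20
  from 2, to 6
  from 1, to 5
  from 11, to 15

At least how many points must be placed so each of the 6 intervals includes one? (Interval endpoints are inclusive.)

3

Sorted: [1,5] [2,6] [9,13] [11,15] [18,19] [17,20]
{[1,5],[2,6]} hit by 5; {[9,13],[11,15]} hit by 13; {[18,19],[17,20]} hit by 19.
Points: 5, 13, 19 (3 total).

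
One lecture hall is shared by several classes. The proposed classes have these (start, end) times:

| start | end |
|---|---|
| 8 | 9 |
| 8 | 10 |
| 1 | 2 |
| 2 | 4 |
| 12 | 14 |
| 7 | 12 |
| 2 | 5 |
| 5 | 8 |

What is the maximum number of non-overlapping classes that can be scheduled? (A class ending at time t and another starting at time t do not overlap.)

5

By end time: (1,2), (2,4), (2,5), (5,8), (8,9), (8,10), (7,12), (12,14).
Pick (1,2); next start ≥ 2 → (2,4); next start ≥ 4 → (5,8); next start ≥ 8 → (8,9); next start ≥ 9 → (12,14).
Selected 5 classes.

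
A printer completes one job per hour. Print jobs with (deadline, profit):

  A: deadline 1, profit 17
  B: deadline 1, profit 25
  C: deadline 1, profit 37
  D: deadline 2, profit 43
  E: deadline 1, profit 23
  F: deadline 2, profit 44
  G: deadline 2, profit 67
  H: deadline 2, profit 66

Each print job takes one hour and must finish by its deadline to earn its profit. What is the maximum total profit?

133

Sort by profit descending; place each in the latest free slot ≤ its deadline.
Profit order: G=67 H=66 F=44 D=43 C=37 B=25 E=23 A=17
Assign: G→slot 2, H→slot 1, F skipped, D skipped, C skipped, B skipped, E skipped, A skipped.
Slots: [1:H] [2:G]
Profit = 66 + 67 = 133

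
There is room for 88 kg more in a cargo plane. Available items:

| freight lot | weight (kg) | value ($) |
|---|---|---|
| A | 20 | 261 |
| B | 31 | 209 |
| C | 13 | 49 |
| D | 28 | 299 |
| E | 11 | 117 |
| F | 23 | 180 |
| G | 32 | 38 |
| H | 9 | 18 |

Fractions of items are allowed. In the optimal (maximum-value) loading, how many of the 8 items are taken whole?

4

Ratios (sorted): A 13.05, D 10.68, E 10.64, F 7.83, B 6.74, C 3.77, H 2.00, G 1.19
take A (20 @ 261); take D (28 @ 299); take E (11 @ 117); take F (23 @ 180); take 6/31 of B → 40.45. Capacity used 88/88.
4 item(s) taken whole; one partial (take 6/31 of B).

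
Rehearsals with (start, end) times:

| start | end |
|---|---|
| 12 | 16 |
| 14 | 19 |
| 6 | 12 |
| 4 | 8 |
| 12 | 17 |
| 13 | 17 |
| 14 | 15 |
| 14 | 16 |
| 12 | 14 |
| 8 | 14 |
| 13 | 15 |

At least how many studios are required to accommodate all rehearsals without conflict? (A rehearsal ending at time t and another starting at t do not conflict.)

7

The answer is the maximum number of intervals overlapping at any instant.
Events (time:±→running): 4:+→1 6:+→2 8:-→1 8:+→2 12:-→1 12:+→2 12:+→3 12:+→4 13:+→5 13:+→6 14:-→5 14:-→4 14:+→5 14:+→6 14:+→7 … peak 7.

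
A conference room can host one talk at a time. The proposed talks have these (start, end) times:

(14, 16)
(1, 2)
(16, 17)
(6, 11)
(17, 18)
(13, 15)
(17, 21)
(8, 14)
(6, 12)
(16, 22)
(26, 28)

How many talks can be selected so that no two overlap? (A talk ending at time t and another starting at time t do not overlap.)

Order by finish time; keep every interval that doesn't clash with the previous kept one.
Sorted by end: (1,2)  (6,11)  (6,12)  (8,14)  (13,15)  (14,16)  (16,17)  (17,18)  (17,21)  (16,22)  (26,28)
take (1,2); take (6,11); skip (6,12); take (13,15); take (16,17); take (17,18); skip (17,21); skip (16,22); take (26,28).
Selected 6 talks.

6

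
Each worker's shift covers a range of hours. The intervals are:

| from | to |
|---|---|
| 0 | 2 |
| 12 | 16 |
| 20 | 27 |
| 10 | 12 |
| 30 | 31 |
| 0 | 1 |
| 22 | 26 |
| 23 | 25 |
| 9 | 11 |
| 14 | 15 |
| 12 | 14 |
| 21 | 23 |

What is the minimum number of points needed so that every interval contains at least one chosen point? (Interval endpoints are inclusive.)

Process intervals by earliest right end; each time one isn't hit yet, stab at its right endpoint.
By right end: [0,1]  [0,2]  [9,11]  [10,12]  [12,14]  [14,15]  [12,16]  [21,23]  [23,25]  [22,26]  [20,27]  [30,31]
[0,1] uncovered → point at 1; [9,11] uncovered → point at 11; [12,14] uncovered → point at 14; [21,23] uncovered → point at 23; [30,31] uncovered → point at 31.
Points: 1, 11, 14, 23, 31 (5 total).

5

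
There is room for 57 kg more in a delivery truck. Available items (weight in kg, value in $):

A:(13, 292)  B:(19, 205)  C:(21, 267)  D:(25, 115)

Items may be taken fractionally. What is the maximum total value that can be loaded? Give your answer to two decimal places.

782.40

Ratios (sorted): A 22.46, C 12.71, B 10.79, D 4.60
take A (13 @ 292); take C (21 @ 267); take B (19 @ 205); take 4/25 of D → 18.40. Capacity used 57/57.
Total value = 782.40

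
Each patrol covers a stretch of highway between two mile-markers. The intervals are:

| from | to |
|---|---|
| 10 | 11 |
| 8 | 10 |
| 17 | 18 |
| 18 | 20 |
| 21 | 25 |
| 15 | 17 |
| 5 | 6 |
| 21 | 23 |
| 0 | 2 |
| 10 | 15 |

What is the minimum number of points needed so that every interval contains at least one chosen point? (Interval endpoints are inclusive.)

Sort by right endpoint; whenever an interval is uncovered, place a point at its right end.
Sorted: [0,2] [5,6] [8,10] [10,11] [10,15] [15,17] [17,18] [18,20] [21,23] [21,25]
{[0,2]} hit by 2; {[5,6]} hit by 6; {[8,10],[10,11],[10,15]} hit by 10; {[15,17],[17,18]} hit by 17; {[18,20]} hit by 20; {[21,23],[21,25]} hit by 23.
Points: 2, 6, 10, 17, 20, 23 (6 total).

6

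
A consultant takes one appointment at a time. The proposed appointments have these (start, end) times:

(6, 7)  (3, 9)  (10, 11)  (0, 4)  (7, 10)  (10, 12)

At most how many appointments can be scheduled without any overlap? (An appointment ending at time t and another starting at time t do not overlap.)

Order by finish time; keep every interval that doesn't clash with the previous kept one.
By end time: (0,4), (6,7), (3,9), (7,10), (10,11), (10,12).
Pick (0,4); next start ≥ 4 → (6,7); next start ≥ 7 → (7,10); next start ≥ 10 → (10,11).
Selected 4 appointments.

4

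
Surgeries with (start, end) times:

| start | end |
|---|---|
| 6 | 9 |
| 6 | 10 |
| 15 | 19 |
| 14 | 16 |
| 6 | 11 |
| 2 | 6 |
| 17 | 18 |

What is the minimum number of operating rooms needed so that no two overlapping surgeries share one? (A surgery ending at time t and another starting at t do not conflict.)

Count concurrent intervals with a sweep; the peak is the room count.
starts: [2, 6, 6, 6, 14, 15, 17]
ends:   [6, 9, 10, 11, 16, 18, 19]
s2→1 e6→0 s6→1 s6→2 s6→3  — peak 3.

3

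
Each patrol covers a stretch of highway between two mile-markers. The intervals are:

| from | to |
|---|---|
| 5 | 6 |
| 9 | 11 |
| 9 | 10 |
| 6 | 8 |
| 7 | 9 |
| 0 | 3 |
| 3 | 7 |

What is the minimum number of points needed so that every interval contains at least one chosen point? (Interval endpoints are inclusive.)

Sort by right endpoint; whenever an interval is uncovered, place a point at its right end.
Sorted: [0,3] [5,6] [3,7] [6,8] [7,9] [9,10] [9,11]
{[0,3]} hit by 3; {[5,6],[3,7],[6,8]} hit by 6; {[7,9],[9,10],[9,11]} hit by 9.
Points: 3, 6, 9 (3 total).

3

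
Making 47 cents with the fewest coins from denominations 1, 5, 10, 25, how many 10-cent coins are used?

2

47 = 1×25 + 2×10 + 2×1
Count of 10: 2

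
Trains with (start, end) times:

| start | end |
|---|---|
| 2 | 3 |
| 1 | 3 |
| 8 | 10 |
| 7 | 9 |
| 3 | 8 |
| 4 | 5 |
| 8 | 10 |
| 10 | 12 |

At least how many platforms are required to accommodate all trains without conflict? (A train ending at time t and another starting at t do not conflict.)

The answer is the maximum number of intervals overlapping at any instant.
starts: [1, 2, 3, 4, 7, 8, 8, 10]
ends:   [3, 3, 5, 8, 9, 10, 10, 12]
s1→1 s2→2 e3→1 e3→0 s3→1 s4→2 e5→1 s7→2 e8→1 s8→2 s8→3  — peak 3.

3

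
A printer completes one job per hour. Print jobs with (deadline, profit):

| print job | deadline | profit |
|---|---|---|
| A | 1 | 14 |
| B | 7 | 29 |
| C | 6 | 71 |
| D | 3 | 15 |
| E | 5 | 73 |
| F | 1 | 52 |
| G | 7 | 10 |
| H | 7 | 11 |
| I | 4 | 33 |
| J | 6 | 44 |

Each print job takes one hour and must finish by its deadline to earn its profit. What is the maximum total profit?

Sort by profit descending; place each in the latest free slot ≤ its deadline.
Profit order: E=73 C=71 F=52 J=44 I=33 B=29 D=15 A=14 H=11 G=10
Assign: E→slot 5, C→slot 6, F→slot 1, J→slot 4, I→slot 3, B→slot 7, D→slot 2, A skipped, H skipped, G skipped.
Slots: [1:F] [2:D] [3:I] [4:J] [5:E] [6:C] [7:B]
Profit = 52 + 15 + 33 + 44 + 73 + 71 + 29 = 317

317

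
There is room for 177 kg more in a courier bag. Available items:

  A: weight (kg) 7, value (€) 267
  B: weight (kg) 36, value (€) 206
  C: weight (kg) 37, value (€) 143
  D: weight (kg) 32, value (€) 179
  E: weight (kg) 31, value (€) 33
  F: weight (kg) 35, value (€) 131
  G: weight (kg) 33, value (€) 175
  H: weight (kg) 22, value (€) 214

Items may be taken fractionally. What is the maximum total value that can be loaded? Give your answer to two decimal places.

Ratios (sorted): A 38.14, H 9.73, B 5.72, D 5.59, G 5.30, C 3.86, F 3.74, E 1.06
take A (7 @ 267); take H (22 @ 214); take B (36 @ 206); take D (32 @ 179); take G (33 @ 175); take C (37 @ 143); take 10/35 of F → 37.43. Capacity used 177/177.
Total value = 1221.43

1221.43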